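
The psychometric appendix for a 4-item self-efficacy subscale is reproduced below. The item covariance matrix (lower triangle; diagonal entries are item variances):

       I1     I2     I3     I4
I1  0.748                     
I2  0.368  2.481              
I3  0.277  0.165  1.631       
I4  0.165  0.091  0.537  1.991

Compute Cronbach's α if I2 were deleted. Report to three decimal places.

Cronbach's α = 0.464

Remaining items: I1, I3, I4 (k = 3).
Σσ²ᵢ = 0.748 + 1.631 + 1.991 = 4.370
σ²_total = 4.370 + 2 × 0.979 = 6.328
α (item deleted) = (3/2)·(1 − 4.370/6.328) = 0.464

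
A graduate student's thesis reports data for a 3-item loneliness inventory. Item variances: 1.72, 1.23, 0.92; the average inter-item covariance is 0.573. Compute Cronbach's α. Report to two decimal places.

sum of item variances = 1.72 + 1.23 + 0.92 = 3.87
Sum of the 3 distinct covariances = 3 × 0.573 = 1.719
Var(T) = sum of item variances + 2·Σcov = 3.87 + 2 × 1.719 = 7.308
α = (3/2)·(1 − 3.87/7.308) = 0.71

α = 0.71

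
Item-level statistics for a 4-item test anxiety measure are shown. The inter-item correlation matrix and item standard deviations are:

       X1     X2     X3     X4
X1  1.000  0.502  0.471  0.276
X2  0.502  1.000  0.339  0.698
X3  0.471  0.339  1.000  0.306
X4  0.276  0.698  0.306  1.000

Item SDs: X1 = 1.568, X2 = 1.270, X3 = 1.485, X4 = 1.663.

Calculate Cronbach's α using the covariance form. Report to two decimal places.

Σσ²ᵢ = 1.568² + 1.270² + 1.485² + 1.663² = 9.0423
Covariances σ_ij = r_ij · s_i · s_j:
  σ(X1,X2) = 0.502 × 1.568 × 1.270 = 0.9997
  σ(X1,X3) = 0.471 × 1.568 × 1.485 = 1.0967
  σ(X1,X4) = 0.276 × 1.568 × 1.663 = 0.7197
  σ(X2,X3) = 0.339 × 1.270 × 1.485 = 0.6393
  σ(X2,X4) = 0.698 × 1.270 × 1.663 = 1.4742
  σ(X3,X4) = 0.306 × 1.485 × 1.663 = 0.7557
σ²_T = Σσ²ᵢ + 2·Σσ_ij = 9.0423 + 2 × 5.6853 = 20.4129
α = (4/3)·(1 − 9.0423/20.4129) = 0.74

α = 0.74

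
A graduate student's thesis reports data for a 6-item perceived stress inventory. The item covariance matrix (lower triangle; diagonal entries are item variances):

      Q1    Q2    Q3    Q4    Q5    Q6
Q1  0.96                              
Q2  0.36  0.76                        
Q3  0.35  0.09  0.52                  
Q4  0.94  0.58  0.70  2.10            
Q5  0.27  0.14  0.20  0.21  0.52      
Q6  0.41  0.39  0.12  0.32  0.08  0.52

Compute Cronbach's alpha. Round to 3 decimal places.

α = 0.789

ΣVar(i) = 0.96 + 0.76 + 0.52 + 2.10 + 0.52 + 0.52 = 5.38
Sum of the distinct covariances = 5.16
σ²_total = 5.38 + 2 × 5.16 = 15.70
α = (k/(k−1))·(1 − ΣVar(i)/σ²_total) = (6/5)·(1 − 5.38/15.70) = 0.789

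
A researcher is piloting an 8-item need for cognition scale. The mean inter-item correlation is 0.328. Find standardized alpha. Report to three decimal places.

standardized alpha = 0.796

Standardized α = k·r̄ / (1 + (k−1)·r̄) = 8 × 0.328 / (1 + 7 × 0.328)
  = 2.6240 / 3.2960 = 0.796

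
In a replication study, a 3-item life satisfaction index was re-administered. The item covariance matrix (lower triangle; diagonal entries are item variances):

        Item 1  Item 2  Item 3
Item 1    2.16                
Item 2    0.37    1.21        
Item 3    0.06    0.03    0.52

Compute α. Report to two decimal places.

α = 0.29

sum of item variances = 2.16 + 1.21 + 0.52 = 3.89
Sum of the distinct covariances = 0.46
Var(T) = 3.89 + 2 × 0.46 = 4.81
α = (k/(k−1))·(1 − sum of item variances/Var(T)) = (3/2)·(1 − 3.89/4.81) = 0.29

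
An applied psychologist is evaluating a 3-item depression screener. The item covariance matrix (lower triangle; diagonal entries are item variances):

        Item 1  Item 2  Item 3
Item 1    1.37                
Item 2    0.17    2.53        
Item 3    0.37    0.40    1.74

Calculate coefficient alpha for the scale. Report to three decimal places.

α = 0.375

Σσᵢ² = 1.37 + 2.53 + 1.74 = 5.64
Σ_{i<j} σ_ij = 0.94
Var(T) = 5.64 + 2 × 0.94 = 7.52
α = (k/(k−1))·(1 − Σσᵢ²/Var(T)) = (3/2)·(1 − 5.64/7.52) = 0.375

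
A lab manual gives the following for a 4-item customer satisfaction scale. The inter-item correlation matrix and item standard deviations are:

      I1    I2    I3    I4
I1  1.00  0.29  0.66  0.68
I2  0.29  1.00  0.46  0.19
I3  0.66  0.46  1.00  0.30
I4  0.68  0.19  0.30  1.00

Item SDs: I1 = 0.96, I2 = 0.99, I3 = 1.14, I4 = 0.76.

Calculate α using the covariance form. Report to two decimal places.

Σσ²ᵢ = 0.96² + 0.99² + 1.14² + 0.76² = 3.7789
Covariances σ_ij = r_ij · s_i · s_j:
  σ(I1,I2) = 0.29 × 0.96 × 0.99 = 0.2756
  σ(I1,I3) = 0.66 × 0.96 × 1.14 = 0.7223
  σ(I1,I4) = 0.68 × 0.96 × 0.76 = 0.4961
  σ(I2,I3) = 0.46 × 0.99 × 1.14 = 0.5192
  σ(I2,I4) = 0.19 × 0.99 × 0.76 = 0.1430
  σ(I3,I4) = 0.30 × 1.14 × 0.76 = 0.2599
σ²_T = Σσ²ᵢ + 2·Σσ_ij = 3.7789 + 2 × 2.4161 = 8.6111
α = (4/3)·(1 − 3.7789/8.6111) = 0.75

α = 0.75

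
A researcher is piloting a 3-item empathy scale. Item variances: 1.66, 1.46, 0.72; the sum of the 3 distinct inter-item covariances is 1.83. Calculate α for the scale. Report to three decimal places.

α = 0.732

Σσᵢ² = 1.66 + 1.46 + 0.72 = 3.84
Sum of distinct covariances = 1.83
total variance = Σσᵢ² + 2·Σcov = 3.84 + 2 × 1.83 = 7.50
α = (3/2)·(1 − 3.84/7.50) = 0.732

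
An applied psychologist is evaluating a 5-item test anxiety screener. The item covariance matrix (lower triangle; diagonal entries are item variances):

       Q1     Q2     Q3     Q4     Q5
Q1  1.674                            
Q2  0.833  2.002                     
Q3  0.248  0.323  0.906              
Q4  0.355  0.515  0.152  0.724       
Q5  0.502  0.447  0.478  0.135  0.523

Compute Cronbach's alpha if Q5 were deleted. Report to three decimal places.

Remaining items: Q1, Q2, Q3, Q4 (k = 4).
ΣVar(i) = 1.674 + 2.002 + 0.906 + 0.724 = 5.306
Var(T) = 5.306 + 2 × 2.426 = 10.158
α (item deleted) = (4/3)·(1 − 5.306/10.158) = 0.637

α = 0.637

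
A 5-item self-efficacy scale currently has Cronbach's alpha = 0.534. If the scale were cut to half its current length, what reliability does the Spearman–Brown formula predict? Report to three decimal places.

predicted reliability = 0.364

Length factor m = 1/2
α' = m·α / (1 − (1−m)·α)
   = 1/2 × 0.534 / (1 − (1 − 1/2) × 0.534)
   = 0.2670 / 0.7330 = 0.364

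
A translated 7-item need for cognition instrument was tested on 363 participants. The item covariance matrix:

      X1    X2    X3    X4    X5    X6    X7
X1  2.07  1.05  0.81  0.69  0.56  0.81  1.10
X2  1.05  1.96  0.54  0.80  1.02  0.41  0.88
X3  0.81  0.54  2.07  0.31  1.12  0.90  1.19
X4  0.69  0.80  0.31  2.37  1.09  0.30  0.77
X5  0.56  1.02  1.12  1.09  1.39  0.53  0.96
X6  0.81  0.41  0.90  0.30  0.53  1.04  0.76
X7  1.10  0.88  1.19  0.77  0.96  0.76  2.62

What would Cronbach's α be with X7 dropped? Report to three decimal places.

Remaining items: X1, X2, X3, X4, X5, X6 (k = 6).
ΣVar(i) = 2.07 + 1.96 + 2.07 + 2.37 + 1.39 + 1.04 = 10.90
σ²_T = 10.90 + 2 × 10.94 = 32.78
α (item deleted) = (6/5)·(1 − 10.90/32.78) = 0.801

α = 0.801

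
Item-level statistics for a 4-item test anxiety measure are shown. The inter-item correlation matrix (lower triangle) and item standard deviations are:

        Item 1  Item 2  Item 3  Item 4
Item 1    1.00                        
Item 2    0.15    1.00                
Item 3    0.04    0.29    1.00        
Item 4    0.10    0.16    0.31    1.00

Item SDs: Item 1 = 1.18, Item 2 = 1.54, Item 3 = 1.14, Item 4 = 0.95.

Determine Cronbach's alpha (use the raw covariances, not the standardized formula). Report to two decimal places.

α = 0.45

Σσ²ᵢ = 1.18² + 1.54² + 1.14² + 0.95² = 5.9661
Covariances σ_ij = r_ij · s_i · s_j:
  σ(Item 1,Item 2) = 0.15 × 1.18 × 1.54 = 0.2726
  σ(Item 1,Item 3) = 0.04 × 1.18 × 1.14 = 0.0538
  σ(Item 1,Item 4) = 0.10 × 1.18 × 0.95 = 0.1121
  σ(Item 2,Item 3) = 0.29 × 1.54 × 1.14 = 0.5091
  σ(Item 2,Item 4) = 0.16 × 1.54 × 0.95 = 0.2341
  σ(Item 3,Item 4) = 0.31 × 1.14 × 0.95 = 0.3357
σ²_T = Σσ²ᵢ + 2·Σσ_ij = 5.9661 + 2 × 1.5174 = 9.0009
α = (4/3)·(1 − 5.9661/9.0009) = 0.45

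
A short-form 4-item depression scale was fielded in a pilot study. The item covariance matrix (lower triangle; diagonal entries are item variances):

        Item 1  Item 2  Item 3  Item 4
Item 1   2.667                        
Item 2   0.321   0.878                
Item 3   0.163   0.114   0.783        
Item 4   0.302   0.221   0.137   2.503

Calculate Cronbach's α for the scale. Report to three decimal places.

sum of item variances = 2.667 + 0.878 + 0.783 + 2.503 = 6.831
Sum of the distinct covariances = 1.258
total variance = 6.831 + 2 × 1.258 = 9.347
α = (k/(k−1))·(1 − sum of item variances/total variance) = (4/3)·(1 − 6.831/9.347) = 0.359

Cronbach's α = 0.359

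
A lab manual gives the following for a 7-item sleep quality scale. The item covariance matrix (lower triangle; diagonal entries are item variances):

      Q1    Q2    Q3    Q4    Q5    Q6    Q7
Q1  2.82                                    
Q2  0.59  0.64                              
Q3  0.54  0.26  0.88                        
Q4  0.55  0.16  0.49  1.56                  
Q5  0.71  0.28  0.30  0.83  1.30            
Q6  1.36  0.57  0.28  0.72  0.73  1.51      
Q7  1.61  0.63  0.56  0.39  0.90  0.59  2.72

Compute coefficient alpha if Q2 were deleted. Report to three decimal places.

Remaining items: Q1, Q3, Q4, Q5, Q6, Q7 (k = 6).
sum of item variances = 2.82 + 0.88 + 1.56 + 1.30 + 1.51 + 2.72 = 10.79
total variance = 10.79 + 2 × 10.56 = 31.91
α (item deleted) = (6/5)·(1 − 10.79/31.91) = 0.794

α = 0.794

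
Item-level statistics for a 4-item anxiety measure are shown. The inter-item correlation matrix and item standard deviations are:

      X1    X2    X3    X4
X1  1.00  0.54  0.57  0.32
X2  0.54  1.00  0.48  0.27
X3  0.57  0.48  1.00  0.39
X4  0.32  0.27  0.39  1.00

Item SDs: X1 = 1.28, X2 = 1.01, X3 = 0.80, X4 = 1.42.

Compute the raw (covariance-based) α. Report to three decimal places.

α = 0.716

Σσ²ᵢ = 1.28² + 1.01² + 0.80² + 1.42² = 5.3149
Covariances σ_ij = r_ij · s_i · s_j:
  σ(X1,X2) = 0.54 × 1.28 × 1.01 = 0.6981
  σ(X1,X3) = 0.57 × 1.28 × 0.80 = 0.5837
  σ(X1,X4) = 0.32 × 1.28 × 1.42 = 0.5816
  σ(X2,X3) = 0.48 × 1.01 × 0.80 = 0.3878
  σ(X2,X4) = 0.27 × 1.01 × 1.42 = 0.3872
  σ(X3,X4) = 0.39 × 0.80 × 1.42 = 0.4430
σ²_T = Σσ²ᵢ + 2·Σσ_ij = 5.3149 + 2 × 3.0814 = 11.4777
α = (4/3)·(1 − 5.3149/11.4777) = 0.716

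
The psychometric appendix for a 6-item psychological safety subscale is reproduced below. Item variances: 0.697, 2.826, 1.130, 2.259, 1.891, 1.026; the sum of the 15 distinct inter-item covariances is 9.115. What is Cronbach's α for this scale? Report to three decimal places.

sum of item variances = 0.697 + 2.826 + 1.130 + 2.259 + 1.891 + 1.026 = 9.829
Sum of distinct covariances = 9.115
total variance = sum of item variances + 2·Σcov = 9.829 + 2 × 9.115 = 28.059
α = (6/5)·(1 − 9.829/28.059) = 0.780

Cronbach's α = 0.780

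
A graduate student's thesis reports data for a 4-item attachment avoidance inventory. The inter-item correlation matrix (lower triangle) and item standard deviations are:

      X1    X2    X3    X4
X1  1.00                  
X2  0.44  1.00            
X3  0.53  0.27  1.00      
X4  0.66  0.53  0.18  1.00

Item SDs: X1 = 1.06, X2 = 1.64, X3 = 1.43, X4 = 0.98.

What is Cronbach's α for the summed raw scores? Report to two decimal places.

Σσ²ᵢ = 1.06² + 1.64² + 1.43² + 0.98² = 6.8185
Covariances σ_ij = r_ij · s_i · s_j:
  σ(X1,X2) = 0.44 × 1.06 × 1.64 = 0.7649
  σ(X1,X3) = 0.53 × 1.06 × 1.43 = 0.8034
  σ(X1,X4) = 0.66 × 1.06 × 0.98 = 0.6856
  σ(X2,X3) = 0.27 × 1.64 × 1.43 = 0.6332
  σ(X2,X4) = 0.53 × 1.64 × 0.98 = 0.8518
  σ(X3,X4) = 0.18 × 1.43 × 0.98 = 0.2523
σ²_T = Σσ²ᵢ + 2·Σσ_ij = 6.8185 + 2 × 3.9912 = 14.8009
α = (4/3)·(1 − 6.8185/14.8009) = 0.72

Cronbach's α = 0.72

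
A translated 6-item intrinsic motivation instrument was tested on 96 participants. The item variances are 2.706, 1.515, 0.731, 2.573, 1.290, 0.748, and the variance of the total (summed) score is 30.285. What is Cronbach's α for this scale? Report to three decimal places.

Σσ²ᵢ = 2.706 + 1.515 + 0.731 + 2.573 + 1.290 + 0.748 = 9.563
α = (k/(k−1))·(1 − Σσ²ᵢ/σ²_total) = (6/5)·(1 − 9.563/30.285) = 0.821

Cronbach's α = 0.821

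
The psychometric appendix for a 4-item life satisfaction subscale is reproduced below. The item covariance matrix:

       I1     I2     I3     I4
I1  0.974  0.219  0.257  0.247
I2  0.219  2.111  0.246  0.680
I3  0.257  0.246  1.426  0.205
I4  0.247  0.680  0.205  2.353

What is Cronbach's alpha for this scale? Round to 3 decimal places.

Cronbach's alpha = 0.468

ΣVar(i) = 0.974 + 2.111 + 1.426 + 2.353 = 6.864
Σ_{i<j} σ_ij = 1.854
total variance = 6.864 + 2 × 1.854 = 10.572
α = (k/(k−1))·(1 − ΣVar(i)/total variance) = (4/3)·(1 − 6.864/10.572) = 0.468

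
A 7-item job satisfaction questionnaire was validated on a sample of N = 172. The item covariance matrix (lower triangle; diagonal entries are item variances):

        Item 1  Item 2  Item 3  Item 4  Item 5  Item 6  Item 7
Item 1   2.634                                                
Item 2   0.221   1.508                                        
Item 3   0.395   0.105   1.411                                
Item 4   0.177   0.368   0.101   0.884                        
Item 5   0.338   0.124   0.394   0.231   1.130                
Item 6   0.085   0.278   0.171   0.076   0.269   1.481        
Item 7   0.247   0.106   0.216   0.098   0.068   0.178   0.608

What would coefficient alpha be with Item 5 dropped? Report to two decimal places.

coefficient alpha = 0.48

Remaining items: Item 1, Item 2, Item 3, Item 4, Item 6, Item 7 (k = 6).
sum of item variances = 2.634 + 1.508 + 1.411 + 0.884 + 1.481 + 0.608 = 8.526
σ²_T = 8.526 + 2 × 2.822 = 14.170
α (item deleted) = (6/5)·(1 − 8.526/14.170) = 0.48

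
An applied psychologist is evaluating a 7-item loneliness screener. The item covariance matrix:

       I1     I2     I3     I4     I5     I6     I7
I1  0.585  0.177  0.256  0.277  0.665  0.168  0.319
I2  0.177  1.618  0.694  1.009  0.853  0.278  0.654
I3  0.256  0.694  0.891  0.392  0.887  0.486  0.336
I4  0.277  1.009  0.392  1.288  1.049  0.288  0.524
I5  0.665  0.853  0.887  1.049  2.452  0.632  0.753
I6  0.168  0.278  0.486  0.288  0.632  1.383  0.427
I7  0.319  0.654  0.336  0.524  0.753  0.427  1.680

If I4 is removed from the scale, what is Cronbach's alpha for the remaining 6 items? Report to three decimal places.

Cronbach's alpha = 0.766

Remaining items: I1, I2, I3, I5, I6, I7 (k = 6).
Σσ²ᵢ = 0.585 + 1.618 + 0.891 + 2.452 + 1.383 + 1.680 = 8.609
total variance = 8.609 + 2 × 7.585 = 23.779
α (item deleted) = (6/5)·(1 − 8.609/23.779) = 0.766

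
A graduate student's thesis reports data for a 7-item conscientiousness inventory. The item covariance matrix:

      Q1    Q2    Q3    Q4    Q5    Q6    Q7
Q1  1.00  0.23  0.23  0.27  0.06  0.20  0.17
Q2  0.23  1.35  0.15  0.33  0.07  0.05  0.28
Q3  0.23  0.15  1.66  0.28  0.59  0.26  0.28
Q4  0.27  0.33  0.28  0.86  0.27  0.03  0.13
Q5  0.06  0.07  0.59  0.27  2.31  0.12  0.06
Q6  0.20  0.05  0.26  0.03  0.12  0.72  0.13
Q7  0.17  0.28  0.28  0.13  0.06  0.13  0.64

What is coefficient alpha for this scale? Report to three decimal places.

coefficient alpha = 0.578

sum of item variances = 1.00 + 1.35 + 1.66 + 0.86 + 2.31 + 0.72 + 0.64 = 8.54
Sum of the distinct covariances = 4.19
Var(T) = 8.54 + 2 × 4.19 = 16.92
α = (k/(k−1))·(1 − sum of item variances/Var(T)) = (7/6)·(1 − 8.54/16.92) = 0.578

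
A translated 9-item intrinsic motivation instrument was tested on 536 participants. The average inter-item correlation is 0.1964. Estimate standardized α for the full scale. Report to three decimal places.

Standardized α = k·r̄ / (1 + (k−1)·r̄) = 9 × 0.1964 / (1 + 8 × 0.1964)
  = 1.7676 / 2.5712 = 0.687

standardized α = 0.687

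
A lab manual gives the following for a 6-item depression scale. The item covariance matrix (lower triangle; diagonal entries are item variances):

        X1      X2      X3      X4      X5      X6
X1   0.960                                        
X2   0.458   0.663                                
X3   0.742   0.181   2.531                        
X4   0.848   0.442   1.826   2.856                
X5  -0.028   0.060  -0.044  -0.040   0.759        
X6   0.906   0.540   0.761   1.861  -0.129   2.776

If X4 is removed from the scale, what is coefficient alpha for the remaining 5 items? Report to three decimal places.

α = 0.591

Remaining items: X1, X2, X3, X5, X6 (k = 5).
ΣVar(i) = 0.960 + 0.663 + 2.531 + 0.759 + 2.776 = 7.689
total variance = 7.689 + 2 × 3.447 = 14.583
α (item deleted) = (5/4)·(1 − 7.689/14.583) = 0.591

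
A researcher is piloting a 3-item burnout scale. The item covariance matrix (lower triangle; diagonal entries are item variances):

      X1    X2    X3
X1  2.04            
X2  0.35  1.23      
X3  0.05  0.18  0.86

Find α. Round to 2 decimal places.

Σσᵢ² = 2.04 + 1.23 + 0.86 = 4.13
Sum of off-diagonal covariances = 0.58
σ²_T = 4.13 + 2 × 0.58 = 5.29
α = (k/(k−1))·(1 − Σσᵢ²/σ²_T) = (3/2)·(1 − 4.13/5.29) = 0.33

α = 0.33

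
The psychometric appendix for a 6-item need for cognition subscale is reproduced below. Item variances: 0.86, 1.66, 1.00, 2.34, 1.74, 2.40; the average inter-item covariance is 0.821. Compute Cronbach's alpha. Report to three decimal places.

α = 0.853

ΣVar(i) = 0.86 + 1.66 + 1.00 + 2.34 + 1.74 + 2.40 = 10.00
Sum of the 15 distinct covariances = 15 × 0.821 = 12.315
σ²_T = ΣVar(i) + 2·Σcov = 10.00 + 2 × 12.315 = 34.630
α = (6/5)·(1 − 10.00/34.630) = 0.853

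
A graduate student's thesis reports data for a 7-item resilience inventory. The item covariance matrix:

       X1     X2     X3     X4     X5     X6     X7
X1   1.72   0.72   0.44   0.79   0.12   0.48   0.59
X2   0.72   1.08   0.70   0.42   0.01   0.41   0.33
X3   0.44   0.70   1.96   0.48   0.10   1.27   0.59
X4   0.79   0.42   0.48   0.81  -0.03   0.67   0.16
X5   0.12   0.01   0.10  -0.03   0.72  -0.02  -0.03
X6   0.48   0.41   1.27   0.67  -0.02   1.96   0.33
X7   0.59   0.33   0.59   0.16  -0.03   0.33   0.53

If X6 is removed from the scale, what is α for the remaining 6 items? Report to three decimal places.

α = 0.735

Remaining items: X1, X2, X3, X4, X5, X7 (k = 6).
Σσᵢ² = 1.72 + 1.08 + 1.96 + 0.81 + 0.72 + 0.53 = 6.82
total variance = 6.82 + 2 × 5.39 = 17.60
α (item deleted) = (6/5)·(1 − 6.82/17.60) = 0.735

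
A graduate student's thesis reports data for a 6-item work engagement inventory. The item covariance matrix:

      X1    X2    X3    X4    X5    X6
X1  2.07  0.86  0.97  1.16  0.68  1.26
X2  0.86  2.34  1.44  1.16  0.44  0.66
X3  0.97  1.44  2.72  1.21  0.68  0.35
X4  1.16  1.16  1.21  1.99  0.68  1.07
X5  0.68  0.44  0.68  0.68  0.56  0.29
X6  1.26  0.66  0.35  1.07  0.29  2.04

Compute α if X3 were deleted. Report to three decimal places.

α = 0.809

Remaining items: X1, X2, X4, X5, X6 (k = 5).
sum of item variances = 2.07 + 2.34 + 1.99 + 0.56 + 2.04 = 9.00
σ²_total = 9.00 + 2 × 8.26 = 25.52
α (item deleted) = (5/4)·(1 − 9.00/25.52) = 0.809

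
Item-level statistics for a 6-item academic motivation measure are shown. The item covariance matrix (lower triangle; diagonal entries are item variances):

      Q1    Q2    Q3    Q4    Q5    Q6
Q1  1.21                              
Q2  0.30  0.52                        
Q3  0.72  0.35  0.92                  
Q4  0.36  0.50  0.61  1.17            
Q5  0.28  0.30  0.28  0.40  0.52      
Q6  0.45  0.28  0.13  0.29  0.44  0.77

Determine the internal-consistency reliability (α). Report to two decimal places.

α = 0.83

sum of item variances = 1.21 + 0.52 + 0.92 + 1.17 + 0.52 + 0.77 = 5.11
Sum of the distinct covariances = 5.69
σ²_total = 5.11 + 2 × 5.69 = 16.49
α = (k/(k−1))·(1 − sum of item variances/σ²_total) = (6/5)·(1 − 5.11/16.49) = 0.83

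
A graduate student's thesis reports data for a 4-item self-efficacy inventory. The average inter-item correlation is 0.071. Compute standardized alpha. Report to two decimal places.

Standardized α = k·r̄ / (1 + (k−1)·r̄) = 4 × 0.071 / (1 + 3 × 0.071)
  = 0.2840 / 1.2130 = 0.23

standardized alpha = 0.23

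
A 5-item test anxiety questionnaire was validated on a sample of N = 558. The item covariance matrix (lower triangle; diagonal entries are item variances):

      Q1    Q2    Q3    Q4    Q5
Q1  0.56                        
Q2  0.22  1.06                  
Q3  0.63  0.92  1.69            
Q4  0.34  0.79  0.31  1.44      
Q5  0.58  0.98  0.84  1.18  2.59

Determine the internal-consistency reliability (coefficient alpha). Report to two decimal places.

α = 0.81

ΣVar(i) = 0.56 + 1.06 + 1.69 + 1.44 + 2.59 = 7.34
Σ_{i<j} σ_ij = 6.79
σ²_T = 7.34 + 2 × 6.79 = 20.92
α = (k/(k−1))·(1 − ΣVar(i)/σ²_T) = (5/4)·(1 − 7.34/20.92) = 0.81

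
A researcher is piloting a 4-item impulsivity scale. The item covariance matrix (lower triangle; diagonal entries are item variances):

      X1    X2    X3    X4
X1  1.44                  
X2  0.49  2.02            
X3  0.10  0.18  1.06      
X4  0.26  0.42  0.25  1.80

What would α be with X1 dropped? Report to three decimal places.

Remaining items: X2, X3, X4 (k = 3).
Σσ²ᵢ = 2.02 + 1.06 + 1.80 = 4.88
σ²_total = 4.88 + 2 × 0.85 = 6.58
α (item deleted) = (3/2)·(1 − 4.88/6.58) = 0.388

α = 0.388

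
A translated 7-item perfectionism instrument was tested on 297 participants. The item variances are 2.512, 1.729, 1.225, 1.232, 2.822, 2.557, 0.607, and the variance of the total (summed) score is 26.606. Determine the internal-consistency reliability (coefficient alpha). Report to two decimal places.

Σσ²ᵢ = 2.512 + 1.729 + 1.225 + 1.232 + 2.822 + 2.557 + 0.607 = 12.684
α = (k/(k−1))·(1 − Σσ²ᵢ/σ²_T) = (7/6)·(1 − 12.684/26.606) = 0.61

α = 0.61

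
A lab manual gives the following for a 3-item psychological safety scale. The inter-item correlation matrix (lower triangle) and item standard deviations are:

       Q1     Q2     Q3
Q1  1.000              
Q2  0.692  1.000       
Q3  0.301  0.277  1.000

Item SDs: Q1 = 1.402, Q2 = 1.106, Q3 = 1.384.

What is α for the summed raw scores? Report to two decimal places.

Σσ²ᵢ = 1.402² + 1.106² + 1.384² = 5.1043
Covariances σ_ij = r_ij · s_i · s_j:
  σ(Q1,Q2) = 0.692 × 1.402 × 1.106 = 1.0730
  σ(Q1,Q3) = 0.301 × 1.402 × 1.384 = 0.5841
  σ(Q2,Q3) = 0.277 × 1.106 × 1.384 = 0.4240
σ²_T = Σσ²ᵢ + 2·Σσ_ij = 5.1043 + 2 × 2.0811 = 9.2665
α = (3/2)·(1 − 5.1043/9.2665) = 0.67

α = 0.67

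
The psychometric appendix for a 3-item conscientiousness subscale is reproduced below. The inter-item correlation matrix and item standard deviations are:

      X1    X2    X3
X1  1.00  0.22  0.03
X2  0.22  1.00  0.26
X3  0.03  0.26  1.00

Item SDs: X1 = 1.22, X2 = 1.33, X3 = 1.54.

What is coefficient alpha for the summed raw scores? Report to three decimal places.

α = 0.377

Σσ²ᵢ = 1.22² + 1.33² + 1.54² = 5.6289
Covariances σ_ij = r_ij · s_i · s_j:
  σ(X1,X2) = 0.22 × 1.22 × 1.33 = 0.3570
  σ(X1,X3) = 0.03 × 1.22 × 1.54 = 0.0564
  σ(X2,X3) = 0.26 × 1.33 × 1.54 = 0.5325
σ²_T = Σσ²ᵢ + 2·Σσ_ij = 5.6289 + 2 × 0.9459 = 7.5207
α = (3/2)·(1 − 5.6289/7.5207) = 0.377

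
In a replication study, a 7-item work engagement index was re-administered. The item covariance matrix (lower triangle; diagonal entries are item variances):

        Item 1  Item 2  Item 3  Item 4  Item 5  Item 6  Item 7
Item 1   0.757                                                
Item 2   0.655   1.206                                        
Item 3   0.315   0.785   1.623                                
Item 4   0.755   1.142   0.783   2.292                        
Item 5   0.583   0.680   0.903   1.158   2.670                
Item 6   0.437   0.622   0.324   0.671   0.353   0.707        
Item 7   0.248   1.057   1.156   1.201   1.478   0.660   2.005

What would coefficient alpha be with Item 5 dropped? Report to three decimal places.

α = 0.859

Remaining items: Item 1, Item 2, Item 3, Item 4, Item 6, Item 7 (k = 6).
Σσᵢ² = 0.757 + 1.206 + 1.623 + 2.292 + 0.707 + 2.005 = 8.590
σ²_T = 8.590 + 2 × 10.811 = 30.212
α (item deleted) = (6/5)·(1 − 8.590/30.212) = 0.859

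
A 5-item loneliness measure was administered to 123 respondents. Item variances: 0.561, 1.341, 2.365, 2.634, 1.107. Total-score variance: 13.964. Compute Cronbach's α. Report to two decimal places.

ΣVar(i) = 0.561 + 1.341 + 2.365 + 2.634 + 1.107 = 8.008
α = (k/(k−1))·(1 − ΣVar(i)/σ²_T) = (5/4)·(1 − 8.008/13.964) = 0.53

Cronbach's α = 0.53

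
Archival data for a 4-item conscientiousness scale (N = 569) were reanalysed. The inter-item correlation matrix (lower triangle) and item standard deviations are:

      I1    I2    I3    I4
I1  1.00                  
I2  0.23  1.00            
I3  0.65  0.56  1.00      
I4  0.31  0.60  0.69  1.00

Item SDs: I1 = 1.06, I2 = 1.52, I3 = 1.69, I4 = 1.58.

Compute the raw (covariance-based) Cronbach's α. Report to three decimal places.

Σσ²ᵢ = 1.06² + 1.52² + 1.69² + 1.58² = 8.7865
Covariances σ_ij = r_ij · s_i · s_j:
  σ(I1,I2) = 0.23 × 1.06 × 1.52 = 0.3706
  σ(I1,I3) = 0.65 × 1.06 × 1.69 = 1.1644
  σ(I1,I4) = 0.31 × 1.06 × 1.58 = 0.5192
  σ(I2,I3) = 0.56 × 1.52 × 1.69 = 1.4385
  σ(I2,I4) = 0.60 × 1.52 × 1.58 = 1.4410
  σ(I3,I4) = 0.69 × 1.69 × 1.58 = 1.8424
σ²_T = Σσ²ᵢ + 2·Σσ_ij = 8.7865 + 2 × 6.7761 = 22.3387
α = (4/3)·(1 − 8.7865/22.3387) = 0.809

Cronbach's α = 0.809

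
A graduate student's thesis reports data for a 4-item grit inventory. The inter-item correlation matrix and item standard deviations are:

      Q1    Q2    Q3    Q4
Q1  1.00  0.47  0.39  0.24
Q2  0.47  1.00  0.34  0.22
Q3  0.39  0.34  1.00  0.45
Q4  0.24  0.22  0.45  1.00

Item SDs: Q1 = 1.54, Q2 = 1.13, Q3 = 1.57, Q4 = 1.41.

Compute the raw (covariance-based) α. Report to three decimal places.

Σσ²ᵢ = 1.54² + 1.13² + 1.57² + 1.41² = 8.1015
Covariances σ_ij = r_ij · s_i · s_j:
  σ(Q1,Q2) = 0.47 × 1.54 × 1.13 = 0.8179
  σ(Q1,Q3) = 0.39 × 1.54 × 1.57 = 0.9429
  σ(Q1,Q4) = 0.24 × 1.54 × 1.41 = 0.5211
  σ(Q2,Q3) = 0.34 × 1.13 × 1.57 = 0.6032
  σ(Q2,Q4) = 0.22 × 1.13 × 1.41 = 0.3505
  σ(Q3,Q4) = 0.45 × 1.57 × 1.41 = 0.9962
σ²_T = Σσ²ᵢ + 2·Σσ_ij = 8.1015 + 2 × 4.2318 = 16.5651
α = (4/3)·(1 − 8.1015/16.5651) = 0.681

α = 0.681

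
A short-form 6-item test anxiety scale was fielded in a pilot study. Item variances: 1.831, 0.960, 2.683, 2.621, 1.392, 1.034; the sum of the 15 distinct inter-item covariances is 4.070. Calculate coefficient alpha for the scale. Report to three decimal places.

α = 0.523

ΣVar(i) = 1.831 + 0.960 + 2.683 + 2.621 + 1.392 + 1.034 = 10.521
Sum of distinct covariances = 4.070
total variance = ΣVar(i) + 2·Σcov = 10.521 + 2 × 4.070 = 18.661
α = (6/5)·(1 − 10.521/18.661) = 0.523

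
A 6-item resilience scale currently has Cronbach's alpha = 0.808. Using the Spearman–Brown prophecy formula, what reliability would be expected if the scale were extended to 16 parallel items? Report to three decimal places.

predicted reliability = 0.918

Length factor m = 16/6 = 2.6667
α' = m·α / (1 + (m−1)·α)
   = 16/6 × 0.808 / (1 + (16/6 − 1) × 0.808)
   = 2.1547 / 2.3467 = 0.918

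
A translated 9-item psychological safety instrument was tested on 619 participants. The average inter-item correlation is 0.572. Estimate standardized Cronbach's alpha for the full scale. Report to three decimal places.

α = 0.923

Standardized α = k·r̄ / (1 + (k−1)·r̄) = 9 × 0.572 / (1 + 8 × 0.572)
  = 5.1480 / 5.5760 = 0.923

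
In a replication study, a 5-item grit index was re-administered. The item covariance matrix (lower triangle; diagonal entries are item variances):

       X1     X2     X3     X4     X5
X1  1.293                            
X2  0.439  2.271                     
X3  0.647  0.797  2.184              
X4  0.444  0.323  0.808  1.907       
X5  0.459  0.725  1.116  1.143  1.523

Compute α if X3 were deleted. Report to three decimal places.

α = 0.670

Remaining items: X1, X2, X4, X5 (k = 4).
Σσᵢ² = 1.293 + 2.271 + 1.907 + 1.523 = 6.994
σ²_total = 6.994 + 2 × 3.533 = 14.060
α (item deleted) = (4/3)·(1 − 6.994/14.060) = 0.670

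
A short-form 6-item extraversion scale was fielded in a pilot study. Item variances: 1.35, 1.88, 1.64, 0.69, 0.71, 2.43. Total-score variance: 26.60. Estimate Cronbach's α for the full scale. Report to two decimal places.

α = 0.81

Σσᵢ² = 1.35 + 1.88 + 1.64 + 0.69 + 0.71 + 2.43 = 8.70
α = (k/(k−1))·(1 − Σσᵢ²/σ²_total) = (6/5)·(1 − 8.70/26.60) = 0.81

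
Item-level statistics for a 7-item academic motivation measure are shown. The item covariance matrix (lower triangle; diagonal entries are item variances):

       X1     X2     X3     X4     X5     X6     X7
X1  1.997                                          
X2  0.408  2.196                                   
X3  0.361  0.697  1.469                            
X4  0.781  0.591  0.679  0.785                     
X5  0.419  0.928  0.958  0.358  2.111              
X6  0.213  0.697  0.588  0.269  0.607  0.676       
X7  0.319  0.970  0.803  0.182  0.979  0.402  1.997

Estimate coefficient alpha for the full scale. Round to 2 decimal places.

coefficient alpha = 0.80

Σσ²ᵢ = 1.997 + 2.196 + 1.469 + 0.785 + 2.111 + 0.676 + 1.997 = 11.231
Σ_{i<j} σ_ij = 12.209
Var(T) = 11.231 + 2 × 12.209 = 35.649
α = (k/(k−1))·(1 − Σσ²ᵢ/Var(T)) = (7/6)·(1 − 11.231/35.649) = 0.80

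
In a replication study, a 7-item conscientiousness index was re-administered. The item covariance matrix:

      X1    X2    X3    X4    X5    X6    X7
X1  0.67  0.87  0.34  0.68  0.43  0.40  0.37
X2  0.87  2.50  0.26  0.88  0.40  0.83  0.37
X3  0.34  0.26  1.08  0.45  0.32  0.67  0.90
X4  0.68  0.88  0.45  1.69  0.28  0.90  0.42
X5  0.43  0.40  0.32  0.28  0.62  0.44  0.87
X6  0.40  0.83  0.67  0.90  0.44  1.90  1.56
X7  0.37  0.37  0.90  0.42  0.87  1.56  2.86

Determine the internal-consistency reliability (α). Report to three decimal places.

Σσᵢ² = 0.67 + 2.50 + 1.08 + 1.69 + 0.62 + 1.90 + 2.86 = 11.32
Sum of the distinct covariances = 12.64
σ²_total = 11.32 + 2 × 12.64 = 36.60
α = (k/(k−1))·(1 − Σσᵢ²/σ²_total) = (7/6)·(1 − 11.32/36.60) = 0.806

α = 0.806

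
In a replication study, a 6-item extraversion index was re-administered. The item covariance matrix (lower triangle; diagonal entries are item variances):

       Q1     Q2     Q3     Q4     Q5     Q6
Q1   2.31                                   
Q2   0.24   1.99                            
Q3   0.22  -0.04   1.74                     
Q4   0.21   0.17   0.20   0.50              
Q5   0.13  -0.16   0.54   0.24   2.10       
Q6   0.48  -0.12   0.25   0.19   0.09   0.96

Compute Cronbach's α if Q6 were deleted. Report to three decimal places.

Cronbach's α = 0.360

Remaining items: Q1, Q2, Q3, Q4, Q5 (k = 5).
sum of item variances = 2.31 + 1.99 + 1.74 + 0.50 + 2.10 = 8.64
total variance = 8.64 + 2 × 1.75 = 12.14
α (item deleted) = (5/4)·(1 − 8.64/12.14) = 0.360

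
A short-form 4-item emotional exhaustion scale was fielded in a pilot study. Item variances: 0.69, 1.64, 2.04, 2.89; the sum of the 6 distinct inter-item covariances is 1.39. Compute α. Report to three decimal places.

Σσᵢ² = 0.69 + 1.64 + 2.04 + 2.89 = 7.26
Sum of distinct covariances = 1.39
Var(T) = Σσᵢ² + 2·Σcov = 7.26 + 2 × 1.39 = 10.04
α = (4/3)·(1 − 7.26/10.04) = 0.369

α = 0.369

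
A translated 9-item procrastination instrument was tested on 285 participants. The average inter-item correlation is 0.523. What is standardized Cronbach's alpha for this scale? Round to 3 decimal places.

Standardized α = k·r̄ / (1 + (k−1)·r̄) = 9 × 0.523 / (1 + 8 × 0.523)
  = 4.7070 / 5.1840 = 0.908

α = 0.908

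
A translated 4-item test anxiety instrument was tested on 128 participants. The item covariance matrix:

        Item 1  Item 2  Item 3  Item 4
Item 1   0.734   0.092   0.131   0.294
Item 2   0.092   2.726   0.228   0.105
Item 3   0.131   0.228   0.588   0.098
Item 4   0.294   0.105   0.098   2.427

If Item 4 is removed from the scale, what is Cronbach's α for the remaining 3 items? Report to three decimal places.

Remaining items: Item 1, Item 2, Item 3 (k = 3).
ΣVar(i) = 0.734 + 2.726 + 0.588 = 4.048
σ²_T = 4.048 + 2 × 0.451 = 4.950
α (item deleted) = (3/2)·(1 − 4.048/4.950) = 0.273

α = 0.273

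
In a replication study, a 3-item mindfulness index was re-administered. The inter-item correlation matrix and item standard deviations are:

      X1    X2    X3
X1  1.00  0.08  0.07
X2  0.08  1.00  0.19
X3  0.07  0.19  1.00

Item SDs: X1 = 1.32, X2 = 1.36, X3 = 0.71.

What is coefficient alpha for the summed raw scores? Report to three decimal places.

Σσ²ᵢ = 1.32² + 1.36² + 0.71² = 4.0961
Covariances σ_ij = r_ij · s_i · s_j:
  σ(X1,X2) = 0.08 × 1.32 × 1.36 = 0.1436
  σ(X1,X3) = 0.07 × 1.32 × 0.71 = 0.0656
  σ(X2,X3) = 0.19 × 1.36 × 0.71 = 0.1835
σ²_T = Σσ²ᵢ + 2·Σσ_ij = 4.0961 + 2 × 0.3927 = 4.8815
α = (3/2)·(1 − 4.0961/4.8815) = 0.241

coefficient alpha = 0.241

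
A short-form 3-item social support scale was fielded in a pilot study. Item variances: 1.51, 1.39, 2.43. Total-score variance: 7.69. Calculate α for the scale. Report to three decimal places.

sum of item variances = 1.51 + 1.39 + 2.43 = 5.33
α = (k/(k−1))·(1 − sum of item variances/σ²_T) = (3/2)·(1 − 5.33/7.69) = 0.460

α = 0.460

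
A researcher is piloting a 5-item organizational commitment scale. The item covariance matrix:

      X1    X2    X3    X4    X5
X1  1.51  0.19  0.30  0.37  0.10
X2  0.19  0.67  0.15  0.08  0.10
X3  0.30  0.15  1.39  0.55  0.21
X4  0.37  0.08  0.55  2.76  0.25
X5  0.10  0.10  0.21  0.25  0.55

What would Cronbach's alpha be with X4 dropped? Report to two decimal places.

Remaining items: X1, X2, X3, X5 (k = 4).
ΣVar(i) = 1.51 + 0.67 + 1.39 + 0.55 = 4.12
Var(T) = 4.12 + 2 × 1.05 = 6.22
α (item deleted) = (4/3)·(1 − 4.12/6.22) = 0.45

Cronbach's alpha = 0.45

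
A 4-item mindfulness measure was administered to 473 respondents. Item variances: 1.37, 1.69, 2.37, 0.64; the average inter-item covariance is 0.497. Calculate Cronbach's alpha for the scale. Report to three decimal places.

Cronbach's alpha = 0.661

Σσᵢ² = 1.37 + 1.69 + 2.37 + 0.64 = 6.07
Sum of the 6 distinct covariances = 6 × 0.497 = 2.982
σ²_T = Σσᵢ² + 2·Σcov = 6.07 + 2 × 2.982 = 12.034
α = (4/3)·(1 − 6.07/12.034) = 0.661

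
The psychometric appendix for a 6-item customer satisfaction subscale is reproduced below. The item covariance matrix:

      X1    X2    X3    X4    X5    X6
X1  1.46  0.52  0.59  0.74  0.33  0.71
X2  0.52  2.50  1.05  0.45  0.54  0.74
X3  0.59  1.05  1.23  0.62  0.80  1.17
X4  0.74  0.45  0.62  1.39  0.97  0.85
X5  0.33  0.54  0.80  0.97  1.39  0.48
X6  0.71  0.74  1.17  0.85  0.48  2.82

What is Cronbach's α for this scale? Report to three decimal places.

Σσᵢ² = 1.46 + 2.50 + 1.23 + 1.39 + 1.39 + 2.82 = 10.79
Σ_{i<j} σ_ij = 10.56
σ²_total = 10.79 + 2 × 10.56 = 31.91
α = (k/(k−1))·(1 − Σσᵢ²/σ²_total) = (6/5)·(1 − 10.79/31.91) = 0.794

α = 0.794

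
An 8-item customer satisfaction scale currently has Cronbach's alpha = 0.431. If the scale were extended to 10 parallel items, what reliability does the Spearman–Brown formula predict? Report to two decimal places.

predicted reliability = 0.49

Length factor m = 10/8 = 1.2500
α' = m·α / (1 + (m−1)·α)
   = 10/8 × 0.431 / (1 + (10/8 − 1) × 0.431)
   = 0.5387 / 1.1078 = 0.49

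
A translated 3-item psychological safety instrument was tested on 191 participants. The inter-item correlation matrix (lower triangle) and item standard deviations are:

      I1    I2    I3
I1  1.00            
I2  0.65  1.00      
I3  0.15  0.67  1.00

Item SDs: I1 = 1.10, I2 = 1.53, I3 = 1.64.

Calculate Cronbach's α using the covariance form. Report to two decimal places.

Σσ²ᵢ = 1.10² + 1.53² + 1.64² = 6.2405
Covariances σ_ij = r_ij · s_i · s_j:
  σ(I1,I2) = 0.65 × 1.10 × 1.53 = 1.0940
  σ(I1,I3) = 0.15 × 1.10 × 1.64 = 0.2706
  σ(I2,I3) = 0.67 × 1.53 × 1.64 = 1.6812
σ²_T = Σσ²ᵢ + 2·Σσ_ij = 6.2405 + 2 × 3.0458 = 12.3321
α = (3/2)·(1 − 6.2405/12.3321) = 0.74

Cronbach's α = 0.74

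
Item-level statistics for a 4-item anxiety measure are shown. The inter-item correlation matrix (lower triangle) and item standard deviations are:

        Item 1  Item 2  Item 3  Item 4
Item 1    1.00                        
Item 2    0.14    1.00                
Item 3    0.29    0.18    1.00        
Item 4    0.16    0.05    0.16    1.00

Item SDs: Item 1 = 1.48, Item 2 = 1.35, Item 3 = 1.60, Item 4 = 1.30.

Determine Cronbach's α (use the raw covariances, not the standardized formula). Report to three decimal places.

α = 0.447

Σσ²ᵢ = 1.48² + 1.35² + 1.60² + 1.30² = 8.2629
Covariances σ_ij = r_ij · s_i · s_j:
  σ(Item 1,Item 2) = 0.14 × 1.48 × 1.35 = 0.2797
  σ(Item 1,Item 3) = 0.29 × 1.48 × 1.60 = 0.6867
  σ(Item 1,Item 4) = 0.16 × 1.48 × 1.30 = 0.3078
  σ(Item 2,Item 3) = 0.18 × 1.35 × 1.60 = 0.3888
  σ(Item 2,Item 4) = 0.05 × 1.35 × 1.30 = 0.0878
  σ(Item 3,Item 4) = 0.16 × 1.60 × 1.30 = 0.3328
σ²_T = Σσ²ᵢ + 2·Σσ_ij = 8.2629 + 2 × 2.0836 = 12.4301
α = (4/3)·(1 − 8.2629/12.4301) = 0.447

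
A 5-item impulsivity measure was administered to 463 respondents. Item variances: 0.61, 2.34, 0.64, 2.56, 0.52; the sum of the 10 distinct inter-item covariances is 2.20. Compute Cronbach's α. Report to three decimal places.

Σσᵢ² = 0.61 + 2.34 + 0.64 + 2.56 + 0.52 = 6.67
Sum of distinct covariances = 2.20
σ²_T = Σσᵢ² + 2·Σcov = 6.67 + 2 × 2.20 = 11.07
α = (5/4)·(1 − 6.67/11.07) = 0.497

Cronbach's α = 0.497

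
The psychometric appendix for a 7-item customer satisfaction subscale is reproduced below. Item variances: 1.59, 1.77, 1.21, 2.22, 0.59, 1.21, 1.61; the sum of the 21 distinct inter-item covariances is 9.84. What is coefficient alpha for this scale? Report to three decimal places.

coefficient alpha = 0.768

Σσ²ᵢ = 1.59 + 1.77 + 1.21 + 2.22 + 0.59 + 1.21 + 1.61 = 10.20
Sum of distinct covariances = 9.84
total variance = Σσ²ᵢ + 2·Σcov = 10.20 + 2 × 9.84 = 29.88
α = (7/6)·(1 − 10.20/29.88) = 0.768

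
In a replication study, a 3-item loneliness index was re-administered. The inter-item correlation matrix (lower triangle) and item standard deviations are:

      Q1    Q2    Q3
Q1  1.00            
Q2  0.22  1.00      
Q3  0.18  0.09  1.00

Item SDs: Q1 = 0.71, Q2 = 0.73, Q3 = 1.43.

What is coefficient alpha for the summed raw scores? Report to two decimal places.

coefficient alpha = 0.30

Σσ²ᵢ = 0.71² + 0.73² + 1.43² = 3.0819
Covariances σ_ij = r_ij · s_i · s_j:
  σ(Q1,Q2) = 0.22 × 0.71 × 0.73 = 0.1140
  σ(Q1,Q3) = 0.18 × 0.71 × 1.43 = 0.1828
  σ(Q2,Q3) = 0.09 × 0.73 × 1.43 = 0.0940
σ²_T = Σσ²ᵢ + 2·Σσ_ij = 3.0819 + 2 × 0.3908 = 3.8635
α = (3/2)·(1 − 3.0819/3.8635) = 0.30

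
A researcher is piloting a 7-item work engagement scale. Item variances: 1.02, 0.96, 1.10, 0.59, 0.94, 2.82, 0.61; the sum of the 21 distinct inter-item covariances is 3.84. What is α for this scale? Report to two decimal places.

Σσᵢ² = 1.02 + 0.96 + 1.10 + 0.59 + 0.94 + 2.82 + 0.61 = 8.04
Sum of distinct covariances = 3.84
Var(T) = Σσᵢ² + 2·Σcov = 8.04 + 2 × 3.84 = 15.72
α = (7/6)·(1 − 8.04/15.72) = 0.57

α = 0.57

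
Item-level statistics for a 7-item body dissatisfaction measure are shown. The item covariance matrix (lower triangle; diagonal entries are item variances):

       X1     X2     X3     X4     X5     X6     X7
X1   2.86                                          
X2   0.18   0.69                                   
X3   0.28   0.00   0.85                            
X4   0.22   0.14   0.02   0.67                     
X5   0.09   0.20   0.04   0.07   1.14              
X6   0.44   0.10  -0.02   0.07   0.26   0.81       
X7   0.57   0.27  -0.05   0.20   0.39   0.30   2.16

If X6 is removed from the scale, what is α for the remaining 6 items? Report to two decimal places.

α = 0.46

Remaining items: X1, X2, X3, X4, X5, X7 (k = 6).
Σσ²ᵢ = 2.86 + 0.69 + 0.85 + 0.67 + 1.14 + 2.16 = 8.37
total variance = 8.37 + 2 × 2.62 = 13.61
α (item deleted) = (6/5)·(1 − 8.37/13.61) = 0.46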